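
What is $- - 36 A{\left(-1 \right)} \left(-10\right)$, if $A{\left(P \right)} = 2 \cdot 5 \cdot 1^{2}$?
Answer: $-3600$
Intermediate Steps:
$A{\left(P \right)} = 10$ ($A{\left(P \right)} = 10 \cdot 1 = 10$)
$- - 36 A{\left(-1 \right)} \left(-10\right) = - \left(-36\right) 10 \left(-10\right) = - \left(-360\right) \left(-10\right) = \left(-1\right) 3600 = -3600$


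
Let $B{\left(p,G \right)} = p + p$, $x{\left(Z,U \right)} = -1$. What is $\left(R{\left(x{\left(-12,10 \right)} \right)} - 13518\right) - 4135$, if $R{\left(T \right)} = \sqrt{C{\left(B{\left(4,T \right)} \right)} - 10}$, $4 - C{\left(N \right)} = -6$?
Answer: $-17653$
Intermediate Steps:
$B{\left(p,G \right)} = 2 p$
$C{\left(N \right)} = 10$ ($C{\left(N \right)} = 4 - -6 = 4 + 6 = 10$)
$R{\left(T \right)} = 0$ ($R{\left(T \right)} = \sqrt{10 - 10} = \sqrt{0} = 0$)
$\left(R{\left(x{\left(-12,10 \right)} \right)} - 13518\right) - 4135 = \left(0 - 13518\right) - 4135 = -13518 - 4135 = -17653$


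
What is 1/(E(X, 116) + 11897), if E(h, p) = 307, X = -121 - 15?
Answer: 1/12204 ≈ 8.1940e-5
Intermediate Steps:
X = -136
1/(E(X, 116) + 11897) = 1/(307 + 11897) = 1/12204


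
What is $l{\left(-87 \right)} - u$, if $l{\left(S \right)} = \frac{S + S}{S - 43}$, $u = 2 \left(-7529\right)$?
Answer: $\frac{978857}{65} \approx 15059.0$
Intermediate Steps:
$u = -15058$
$l{\left(S \right)} = \frac{2 S}{-43 + S}$
$l{\left(-87 \right)} - u = 2 \left(-87\right) \frac{1}{-43 - 87} - -15058 = 2 \left(-87\right) \frac{1}{-130} + 15058 = 2 \left(-87\right) \left(- \frac{1}{130}\right) + 15058 = \frac{87}{65} + 15058 = \frac{978857}{65}$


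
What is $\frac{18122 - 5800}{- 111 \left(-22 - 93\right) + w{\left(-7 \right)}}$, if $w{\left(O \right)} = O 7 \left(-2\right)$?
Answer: $\frac{12322}{12863} \approx 0.95794$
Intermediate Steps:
$w{\left(O \right)} = - 14 O$ ($w{\left(O \right)} = 7 O \left(-2\right) = - 14 O$)
$\frac{18122 - 5800}{- 111 \left(-22 - 93\right) + w{\left(-7 \right)}} = \frac{18122 - 5800}{- 111 \left(-22 - 93\right) - -98} = \frac{12322}{\left(-111\right) \left(-115\right) + 98} = \frac{12322}{12765 + 98} = \frac{12322}{12863}$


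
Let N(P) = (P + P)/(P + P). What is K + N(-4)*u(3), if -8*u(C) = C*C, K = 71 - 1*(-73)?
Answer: 1143/8 ≈ 142.88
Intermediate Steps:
N(P) = 1 (N(P) = (2*P)/((2*P)) = (2*P)*(1/(2*P)) = 1)
K = 144 (K = 71 + 73 = 144)
u(C) = -C²/8 (u(C) = -C*C/8 = -C²/8)
K + N(-4)*u(3) = 144 + 1*(-⅛*3²) = 144 + 1*(-⅛*9) = 144 + 1*(-9/8) = 144 - 9/8 = 1143/8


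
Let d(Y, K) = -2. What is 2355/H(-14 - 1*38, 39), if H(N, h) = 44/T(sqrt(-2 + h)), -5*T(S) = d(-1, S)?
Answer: 471/22 ≈ 21.409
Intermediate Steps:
T(S) = 2/5 (T(S) = -1/5*(-2) = 2/5)
H(N, h) = 110 (H(N, h) = 44/(2/5) = 44*(5/2) = 110)
2355/H(-14 - 1*38, 39) = 2355/110 = 2355*(1/110) = 471/22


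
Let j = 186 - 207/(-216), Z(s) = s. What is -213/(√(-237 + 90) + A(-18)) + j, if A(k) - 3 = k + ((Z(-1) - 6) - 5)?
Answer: 339053/1752 + 497*I*√3/292 ≈ 193.52 + 2.948*I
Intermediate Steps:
A(k) = -9 + k (A(k) = 3 + (k + ((-1 - 6) - 5)) = 3 + (k + (-7 - 5)) = 3 + (k - 12) = 3 + (-12 + k) = -9 + k)
j = 4487/24 (j = 186 - 207*(-1/216) = 186 + 23/24 = 4487/24 ≈ 186.96)
-213/(√(-237 + 90) + A(-18)) + j = -213/(√(-237 + 90) + (-9 - 18)) + 4487/24 = -213/(√(-147) - 27) + 4487/24 = -213/(7*I*√3 - 27) + 4487/24 = -213/(-27 + 7*I*√3) + 4487/24 = 4487/24 - 213/(-27 + 7*I*√3)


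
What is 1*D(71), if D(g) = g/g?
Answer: 1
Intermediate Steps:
D(g) = 1
1*D(71) = 1*1 = 1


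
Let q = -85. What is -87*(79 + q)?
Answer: 522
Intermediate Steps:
-87*(79 + q) = -87*(79 - 85) = -87*(-6) = 522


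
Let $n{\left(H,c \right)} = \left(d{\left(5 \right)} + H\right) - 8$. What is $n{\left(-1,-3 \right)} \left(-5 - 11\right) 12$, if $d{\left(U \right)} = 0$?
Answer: $1728$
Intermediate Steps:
$n{\left(H,c \right)} = -8 + H$ ($n{\left(H,c \right)} = \left(0 + H\right) - 8 = H - 8 = -8 + H$)
$n{\left(-1,-3 \right)} \left(-5 - 11\right) 12 = \left(-8 - 1\right) \left(-5 - 11\right) 12 = - 9 \left(-5 - 11\right) 12 = \left(-9\right) \left(-16\right) 12 = 144 \cdot 12 = 1728$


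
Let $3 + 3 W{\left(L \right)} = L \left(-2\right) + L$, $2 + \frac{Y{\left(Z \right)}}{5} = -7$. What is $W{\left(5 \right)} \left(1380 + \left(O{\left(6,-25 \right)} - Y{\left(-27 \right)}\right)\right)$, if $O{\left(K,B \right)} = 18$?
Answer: $-3848$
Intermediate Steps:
$Y{\left(Z \right)} = -45$ ($Y{\left(Z \right)} = -10 + 5 \left(-7\right) = -10 - 35 = -45$)
$W{\left(L \right)} = -1 - \frac{L}{3}$ ($W{\left(L \right)} = -1 + \frac{L \left(-2\right) + L}{3} = -1 + \frac{- 2 L + L}{3} = -1 + \frac{\left(-1\right) L}{3} = -1 - \frac{L}{3}$)
$W{\left(5 \right)} \left(1380 + \left(O{\left(6,-25 \right)} - Y{\left(-27 \right)}\right)\right) = \left(-1 - \frac{5}{3}\right) \left(1380 + \left(18 - -45\right)\right) = \left(-1 - \frac{5}{3}\right) \left(1380 + \left(18 + 45\right)\right) = - \frac{8 \left(1380 + 63\right)}{3} = \left(- \frac{8}{3}\right) 1443 = -3848$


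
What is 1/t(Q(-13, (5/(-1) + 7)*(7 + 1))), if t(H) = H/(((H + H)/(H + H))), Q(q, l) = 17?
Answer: 1/17 ≈ 0.058824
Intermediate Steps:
t(H) = H (t(H) = H/(((2*H)/((2*H)))) = H/(((2*H)*(1/(2*H)))) = H/1 = H*1 = H)
1/t(Q(-13, (5/(-1) + 7)*(7 + 1))) = 1/17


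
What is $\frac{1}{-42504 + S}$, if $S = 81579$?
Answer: $\frac{1}{39075} \approx 2.5592 \cdot 10^{-5}$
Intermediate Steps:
$\frac{1}{-42504 + S} = \frac{1}{-42504 + 81579} = \frac{1}{39075}$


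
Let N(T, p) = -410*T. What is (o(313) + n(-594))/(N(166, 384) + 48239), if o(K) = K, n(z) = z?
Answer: 281/19821 ≈ 0.014177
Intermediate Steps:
(o(313) + n(-594))/(N(166, 384) + 48239) = (313 - 594)/(-410*166 + 48239) = -281/(-68060 + 48239) = -281/(-19821) = -281*(-1/19821) = 281/19821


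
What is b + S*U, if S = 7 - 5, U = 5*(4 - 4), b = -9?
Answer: -9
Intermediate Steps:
U = 0 (U = 5*0 = 0)
S = 2
b + S*U = -9 + 2*0 = -9 + 0 = -9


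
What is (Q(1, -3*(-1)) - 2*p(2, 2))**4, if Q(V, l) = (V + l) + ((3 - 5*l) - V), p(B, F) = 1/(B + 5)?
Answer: 17850625/2401 ≈ 7434.7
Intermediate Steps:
p(B, F) = 1/(5 + B)
Q(V, l) = 3 - 4*l (Q(V, l) = (V + l) + (3 - V - 5*l) = 3 - 4*l)
(Q(1, -3*(-1)) - 2*p(2, 2))**4 = ((3 - (-12)*(-1)) - 2/(5 + 2))**4 = ((3 - 4*3) - 2/7)**4 = ((3 - 12) - 2*1/7)**4 = (-9 - 2/7)**4 = (-65/7)**4 = 17850625/2401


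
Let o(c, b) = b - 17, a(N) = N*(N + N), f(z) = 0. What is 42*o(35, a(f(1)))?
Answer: -714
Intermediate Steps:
a(N) = 2*N**2 (a(N) = N*(2*N) = 2*N**2)
o(c, b) = -17 + b
42*o(35, a(f(1))) = 42*(-17 + 2*0**2) = 42*(-17 + 2*0) = 42*(-17 + 0) = 42*(-17) = -714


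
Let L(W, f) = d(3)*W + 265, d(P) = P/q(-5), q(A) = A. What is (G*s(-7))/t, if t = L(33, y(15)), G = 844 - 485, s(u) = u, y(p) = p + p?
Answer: -12565/1226 ≈ -10.249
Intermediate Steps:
y(p) = 2*p
d(P) = -P/5 (d(P) = P/(-5) = P*(-1/5) = -P/5)
G = 359
L(W, f) = 265 - 3*W/5 (L(W, f) = (-1/5*3)*W + 265 = -3*W/5 + 265 = 265 - 3*W/5)
t = 1226/5 (t = 265 - 3/5*33 = 265 - 99/5 = 1226/5 ≈ 245.20)
(G*s(-7))/t = (359*(-7))/(1226/5) = -2513*5/1226 = -12565/1226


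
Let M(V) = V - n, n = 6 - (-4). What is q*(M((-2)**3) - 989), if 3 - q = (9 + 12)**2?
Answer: 441066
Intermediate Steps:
n = 10 (n = 6 - 1*(-4) = 6 + 4 = 10)
M(V) = -10 + V (M(V) = V - 1*10 = V - 10 = -10 + V)
q = -438 (q = 3 - (9 + 12)**2 = 3 - 1*21**2 = 3 - 1*441 = 3 - 441 = -438)
q*(M((-2)**3) - 989) = -438*((-10 + (-2)**3) - 989) = -438*((-10 - 8) - 989) = -438*(-18 - 989) = -438*(-1007) = 441066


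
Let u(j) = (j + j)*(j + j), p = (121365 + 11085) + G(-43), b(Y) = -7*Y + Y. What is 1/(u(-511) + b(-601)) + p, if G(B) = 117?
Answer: 138942147031/1048090 ≈ 1.3257e+5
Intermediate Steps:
b(Y) = -6*Y
p = 132567 (p = (121365 + 11085) + 117 = 132450 + 117 = 132567)
u(j) = 4*j² (u(j) = (2*j)*(2*j) = 4*j²)
1/(u(-511) + b(-601)) + p = 1/(4*(-511)² - 6*(-601)) + 132567 = 1/(4*261121 + 3606) + 132567 = 1/(1044484 + 3606) + 132567 = 1/1048090 + 132567 = 138942147031/1048090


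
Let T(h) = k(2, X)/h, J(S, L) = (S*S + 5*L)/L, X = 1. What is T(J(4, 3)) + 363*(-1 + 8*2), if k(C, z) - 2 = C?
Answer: 168807/31 ≈ 5445.4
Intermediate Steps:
k(C, z) = 2 + C
J(S, L) = (S² + 5*L)/L
T(h) = 4/h (T(h) = (2 + 2)/h = 4/h)
T(J(4, 3)) + 363*(-1 + 8*2) = 4/(5 + 4²/3) + 363*(-1 + 8*2) = 4/(5 + (⅓)*16) + 363*(-1 + 16) = 4/(5 + 16/3) + 363*15 = 4/(31/3) + 5445 = 4*(3/31) + 5445 = 12/31 + 5445 = 168807/31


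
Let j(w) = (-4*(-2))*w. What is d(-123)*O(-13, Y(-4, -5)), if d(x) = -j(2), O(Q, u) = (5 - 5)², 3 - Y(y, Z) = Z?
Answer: 0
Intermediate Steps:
Y(y, Z) = 3 - Z
O(Q, u) = 0 (O(Q, u) = 0² = 0)
j(w) = 8*w
d(x) = -16 (d(x) = -8*2 = -1*16 = -16)
d(-123)*O(-13, Y(-4, -5)) = -16*0 = 0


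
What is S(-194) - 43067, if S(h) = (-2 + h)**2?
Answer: -4651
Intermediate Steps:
S(-194) - 43067 = (-2 - 194)**2 - 43067 = (-196)**2 - 43067 = 38416 - 43067 = -4651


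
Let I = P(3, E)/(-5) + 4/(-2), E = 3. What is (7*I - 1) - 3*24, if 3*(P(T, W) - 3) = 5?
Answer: -1403/15 ≈ -93.533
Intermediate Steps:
P(T, W) = 14/3 (P(T, W) = 3 + (⅓)*5 = 3 + 5/3 = 14/3)
I = -44/15 (I = (14/3)/(-5) + 4/(-2) = (14/3)*(-⅕) + 4*(-½) = -14/15 - 2 = -44/15 ≈ -2.9333)
(7*I - 1) - 3*24 = (7*(-44/15) - 1) - 3*24 = (-308/15 - 1) - 72 = -323/15 - 72 = -1403/15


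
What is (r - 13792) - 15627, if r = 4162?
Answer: -25257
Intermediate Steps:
(r - 13792) - 15627 = (4162 - 13792) - 15627 = -9630 - 15627 = -25257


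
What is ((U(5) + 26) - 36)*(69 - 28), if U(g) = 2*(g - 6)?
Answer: -492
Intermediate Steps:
U(g) = -12 + 2*g (U(g) = 2*(-6 + g) = -12 + 2*g)
((U(5) + 26) - 36)*(69 - 28) = (((-12 + 2*5) + 26) - 36)*(69 - 28) = (((-12 + 10) + 26) - 36)*41 = ((-2 + 26) - 36)*41 = (24 - 36)*41 = -12*41 = -492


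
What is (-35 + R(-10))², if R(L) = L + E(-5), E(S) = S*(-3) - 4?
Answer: 1156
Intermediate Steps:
E(S) = -4 - 3*S (E(S) = -3*S - 4 = -4 - 3*S)
R(L) = 11 + L (R(L) = L + (-4 - 3*(-5)) = L + (-4 + 15) = L + 11 = 11 + L)
(-35 + R(-10))² = (-35 + (11 - 10))² = (-35 + 1)² = (-34)² = 1156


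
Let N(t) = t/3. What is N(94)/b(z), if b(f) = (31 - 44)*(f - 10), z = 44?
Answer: -47/663 ≈ -0.070890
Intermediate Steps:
N(t) = t/3 (N(t) = t*(⅓) = t/3)
b(f) = 130 - 13*f (b(f) = -13*(-10 + f) = 130 - 13*f)
N(94)/b(z) = ((⅓)*94)/(130 - 13*44) = 94/(3*(130 - 572)) = (94/3)/(-442) = (94/3)*(-1/442) = -47/663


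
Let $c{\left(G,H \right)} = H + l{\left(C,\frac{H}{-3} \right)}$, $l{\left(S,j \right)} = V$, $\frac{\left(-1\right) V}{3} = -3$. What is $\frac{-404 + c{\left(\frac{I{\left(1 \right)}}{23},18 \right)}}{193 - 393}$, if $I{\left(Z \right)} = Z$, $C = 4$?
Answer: $\frac{377}{200} \approx 1.885$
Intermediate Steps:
$V = 9$ ($V = \left(-3\right) \left(-3\right) = 9$)
$l{\left(S,j \right)} = 9$
$c{\left(G,H \right)} = 9 + H$ ($c{\left(G,H \right)} = H + 9 = 9 + H$)
$\frac{-404 + c{\left(\frac{I{\left(1 \right)}}{23},18 \right)}}{193 - 393} = \frac{-404 + \left(9 + 18\right)}{193 - 393} = \frac{-404 + 27}{-200} = \left(-377\right) \left(- \frac{1}{200}\right) = \frac{377}{200}$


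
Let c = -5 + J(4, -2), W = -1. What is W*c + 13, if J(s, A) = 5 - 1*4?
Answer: 17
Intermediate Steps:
J(s, A) = 1 (J(s, A) = 5 - 4 = 1)
c = -4 (c = -5 + 1 = -4)
W*c + 13 = -1*(-4) + 13 = 4 + 13 = 17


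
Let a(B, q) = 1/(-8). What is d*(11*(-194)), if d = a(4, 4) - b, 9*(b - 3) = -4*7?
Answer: 1067/36 ≈ 29.639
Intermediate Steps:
a(B, q) = -1/8
b = -1/9 (b = 3 + (-4*7)/9 = 3 + (1/9)*(-28) = 3 - 28/9 = -1/9 ≈ -0.11111)
d = -1/72 (d = -1/8 - 1*(-1/9) = -1/8 + 1/9 = -1/72 ≈ -0.013889)
d*(11*(-194)) = -11*(-194)/72 = -1/72*(-2134) = 1067/36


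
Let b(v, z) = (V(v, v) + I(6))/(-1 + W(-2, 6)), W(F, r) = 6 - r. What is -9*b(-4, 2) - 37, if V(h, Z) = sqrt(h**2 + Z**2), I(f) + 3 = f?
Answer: -10 + 36*sqrt(2) ≈ 40.912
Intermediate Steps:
I(f) = -3 + f
V(h, Z) = sqrt(Z**2 + h**2)
b(v, z) = -3 - sqrt(2)*sqrt(v**2) (b(v, z) = (sqrt(v**2 + v**2) + (-3 + 6))/(-1 + (6 - 1*6)) = (sqrt(2*v**2) + 3)/(-1 + (6 - 6)) = (sqrt(2)*sqrt(v**2) + 3)/(-1 + 0) = (3 + sqrt(2)*sqrt(v**2))/(-1) = (3 + sqrt(2)*sqrt(v**2))*(-1) = -3 - sqrt(2)*sqrt(v**2))
-9*b(-4, 2) - 37 = -9*(-3 - sqrt(2)*sqrt((-4)**2)) - 37 = -9*(-3 - sqrt(2)*sqrt(16)) - 37 = -9*(-3 - 1*sqrt(2)*4) - 37 = -9*(-3 - 4*sqrt(2)) - 37 = (27 + 36*sqrt(2)) - 37 = -10 + 36*sqrt(2)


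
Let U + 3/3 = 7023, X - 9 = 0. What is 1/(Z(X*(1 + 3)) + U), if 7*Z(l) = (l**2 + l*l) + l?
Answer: 7/51782 ≈ 0.00013518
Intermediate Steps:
X = 9 (X = 9 + 0 = 9)
U = 7022 (U = -1 + 7023 = 7022)
Z(l) = l/7 + 2*l**2/7 (Z(l) = ((l**2 + l*l) + l)/7 = ((l**2 + l**2) + l)/7 = (2*l**2 + l)/7 = (l + 2*l**2)/7 = l/7 + 2*l**2/7)
1/(Z(X*(1 + 3)) + U) = 1/((9*(1 + 3))*(1 + 2*(9*(1 + 3)))/7 + 7022) = 1/((9*4)*(1 + 2*(9*4))/7 + 7022) = 1/((1/7)*36*(1 + 2*36) + 7022) = 1/((1/7)*36*(1 + 72) + 7022) = 1/((1/7)*36*73 + 7022) = 1/(2628/7 + 7022) = 1/(51782/7) = 7/51782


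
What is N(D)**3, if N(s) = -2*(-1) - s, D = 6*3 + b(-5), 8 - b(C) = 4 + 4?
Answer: -4096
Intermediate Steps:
b(C) = 0 (b(C) = 8 - (4 + 4) = 8 - 1*8 = 8 - 8 = 0)
D = 18 (D = 6*3 + 0 = 18 + 0 = 18)
N(s) = 2 - s
N(D)**3 = (2 - 1*18)**3 = (2 - 18)**3 = (-16)**3 = -4096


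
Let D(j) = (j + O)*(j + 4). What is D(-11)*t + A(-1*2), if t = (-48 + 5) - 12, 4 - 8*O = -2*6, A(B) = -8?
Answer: -3473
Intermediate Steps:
O = 2 (O = 1/2 - (-1)*6/4 = 1/2 - 1/8*(-12) = 1/2 + 3/2 = 2)
t = -55 (t = -43 - 12 = -55)
D(j) = (2 + j)*(4 + j) (D(j) = (j + 2)*(j + 4) = (2 + j)*(4 + j))
D(-11)*t + A(-1*2) = (8 + (-11)**2 + 6*(-11))*(-55) - 8 = (8 + 121 - 66)*(-55) - 8 = 63*(-55) - 8 = -3465 - 8 = -3473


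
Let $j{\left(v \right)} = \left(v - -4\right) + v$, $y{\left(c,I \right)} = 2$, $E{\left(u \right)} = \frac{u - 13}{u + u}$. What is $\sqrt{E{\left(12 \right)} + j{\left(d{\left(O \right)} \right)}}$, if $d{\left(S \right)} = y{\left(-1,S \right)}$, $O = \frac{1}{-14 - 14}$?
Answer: $\frac{\sqrt{1146}}{12} \approx 2.8211$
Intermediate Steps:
$E{\left(u \right)} = \frac{-13 + u}{2 u}$
$O = - \frac{1}{28}$ ($O = \frac{1}{-28} = - \frac{1}{28} \approx -0.035714$)
$d{\left(S \right)} = 2$
$j{\left(v \right)} = 4 + 2 v$ ($j{\left(v \right)} = \left(v + 4\right) + v = \left(4 + v\right) + v = 4 + 2 v$)
$\sqrt{E{\left(12 \right)} + j{\left(d{\left(O \right)} \right)}} = \sqrt{\frac{-13 + 12}{2 \cdot 12} + \left(4 + 2 \cdot 2\right)} = \sqrt{\frac{1}{2} \cdot \frac{1}{12} \left(-1\right) + \left(4 + 4\right)} = \sqrt{- \frac{1}{24} + 8} = \sqrt{\frac{191}{24}} = \frac{\sqrt{1146}}{12}$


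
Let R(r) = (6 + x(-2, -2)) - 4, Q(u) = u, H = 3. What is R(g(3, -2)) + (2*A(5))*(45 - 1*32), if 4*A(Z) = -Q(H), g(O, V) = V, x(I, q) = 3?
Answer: -29/2 ≈ -14.500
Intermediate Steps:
R(r) = 5 (R(r) = (6 + 3) - 4 = 9 - 4 = 5)
A(Z) = -¾ (A(Z) = (-1*3)/4 = (¼)*(-3) = -¾)
R(g(3, -2)) + (2*A(5))*(45 - 1*32) = 5 + (2*(-¾))*(45 - 1*32) = 5 - 3*(45 - 32)/2 = 5 - 3/2*13 = 5 - 39/2 = -29/2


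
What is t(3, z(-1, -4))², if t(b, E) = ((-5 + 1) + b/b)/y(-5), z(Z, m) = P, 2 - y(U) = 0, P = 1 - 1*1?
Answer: 9/4 ≈ 2.2500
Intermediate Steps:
P = 0 (P = 1 - 1 = 0)
y(U) = 2 (y(U) = 2 - 1*0 = 2 + 0 = 2)
z(Z, m) = 0
t(b, E) = -3/2 (t(b, E) = ((-5 + 1) + b/b)/2 = (-4 + 1)*(½) = -3*½ = -3/2)
t(3, z(-1, -4))² = (-3/2)² = 9/4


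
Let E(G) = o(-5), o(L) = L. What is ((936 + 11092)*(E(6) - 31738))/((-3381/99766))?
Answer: 12697046025288/1127 ≈ 1.1266e+10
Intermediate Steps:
E(G) = -5
((936 + 11092)*(E(6) - 31738))/((-3381/99766)) = ((936 + 11092)*(-5 - 31738))/((-3381/99766)) = (12028*(-31743))/((-3381*1/99766)) = -381804804/(-3381/99766) = -381804804*(-99766/3381) = 12697046025288/1127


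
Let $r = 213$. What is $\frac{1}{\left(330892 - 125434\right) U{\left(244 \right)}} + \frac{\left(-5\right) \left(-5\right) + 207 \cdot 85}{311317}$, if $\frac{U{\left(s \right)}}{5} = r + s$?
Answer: $\frac{8272088669917}{146154468305010} \approx 0.056598$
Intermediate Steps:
$U{\left(s \right)} = 1065 + 5 s$ ($U{\left(s \right)} = 5 \left(213 + s\right) = 1065 + 5 s$)
$\frac{1}{\left(330892 - 125434\right) U{\left(244 \right)}} + \frac{\left(-5\right) \left(-5\right) + 207 \cdot 85}{311317} = \frac{1}{\left(330892 - 125434\right) \left(1065 + 5 \cdot 244\right)} + \frac{\left(-5\right) \left(-5\right) + 207 \cdot 85}{311317} = \frac{1}{205458 \left(1065 + 1220\right)} + \left(25 + 17595\right) \frac{1}{311317} = \frac{1}{205458 \cdot 2285} + 17620 \cdot \frac{1}{311317} = \frac{1}{205458} \cdot \frac{1}{2285} + \frac{17620}{311317} = \frac{1}{469471530} + \frac{17620}{311317} = \frac{8272088669917}{146154468305010}$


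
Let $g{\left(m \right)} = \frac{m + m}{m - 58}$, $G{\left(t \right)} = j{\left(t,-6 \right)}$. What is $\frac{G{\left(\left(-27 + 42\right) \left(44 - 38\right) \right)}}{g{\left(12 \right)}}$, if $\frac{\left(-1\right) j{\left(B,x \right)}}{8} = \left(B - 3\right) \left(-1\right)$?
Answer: $-1334$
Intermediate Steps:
$j{\left(B,x \right)} = -24 + 8 B$ ($j{\left(B,x \right)} = - 8 \left(B - 3\right) \left(-1\right) = - 8 \left(-3 + B\right) \left(-1\right) = - 8 \left(3 - B\right) = -24 + 8 B$)
$G{\left(t \right)} = -24 + 8 t$
$g{\left(m \right)} = \frac{2 m}{-58 + m}$
$\frac{G{\left(\left(-27 + 42\right) \left(44 - 38\right) \right)}}{g{\left(12 \right)}} = \frac{-24 + 8 \left(-27 + 42\right) \left(44 - 38\right)}{2 \cdot 12 \frac{1}{-58 + 12}} = \frac{-24 + 8 \cdot 15 \cdot 6}{2 \cdot 12 \frac{1}{-46}} = \frac{-24 + 8 \cdot 90}{2 \cdot 12 \left(- \frac{1}{46}\right)} = \frac{-24 + 720}{- \frac{12}{23}} = 696 \left(- \frac{23}{12}\right) = -1334$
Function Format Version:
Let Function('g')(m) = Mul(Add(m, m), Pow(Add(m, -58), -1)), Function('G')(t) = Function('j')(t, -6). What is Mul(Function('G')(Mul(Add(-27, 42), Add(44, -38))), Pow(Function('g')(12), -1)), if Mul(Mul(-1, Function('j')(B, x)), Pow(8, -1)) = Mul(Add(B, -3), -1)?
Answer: -1334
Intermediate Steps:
Function('j')(B, x) = Add(-24, Mul(8, B)) (Function('j')(B, x) = Mul(-8, Mul(Add(B, -3), -1)) = Mul(-8, Mul(Add(-3, B), -1)) = Mul(-8, Add(3, Mul(-1, B))) = Add(-24, Mul(8, B)))
Function('G')(t) = Add(-24, Mul(8, t))
Function('g')(m) = Mul(2, m, Pow(Add(-58, m), -1)) (Function('g')(m) = Mul(Mul(2, m), Pow(Add(-58, m), -1)) = Mul(2, m, Pow(Add(-58, m), -1)))
Mul(Function('G')(Mul(Add(-27, 42), Add(44, -38))), Pow(Function('g')(12), -1)) = Mul(Add(-24, Mul(8, Mul(Add(-27, 42), Add(44, -38)))), Pow(Mul(2, 12, Pow(Add(-58, 12), -1)), -1)) = Mul(Add(-24, Mul(8, Mul(15, 6))), Pow(Mul(2, 12, Pow(-46, -1)), -1)) = Mul(Add(-24, Mul(8, 90)), Pow(Mul(2, 12, Rational(-1, 46)), -1)) = Mul(Add(-24, 720), Pow(Rational(-12, 23), -1)) = Mul(696, Rational(-23, 12)) = -1334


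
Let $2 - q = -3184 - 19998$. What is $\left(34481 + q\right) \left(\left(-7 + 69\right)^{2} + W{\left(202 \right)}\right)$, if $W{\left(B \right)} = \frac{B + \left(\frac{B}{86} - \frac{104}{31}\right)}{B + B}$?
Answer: $\frac{119388747161445}{538532} \approx 2.2169 \cdot 10^{8}$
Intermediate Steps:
$q = 23184$ ($q = 2 - \left(-3184 - 19998\right) = 2 - -23182 = 2 + 23182 = 23184$)
$W{\left(B \right)} = \frac{- \frac{104}{31} + \frac{87 B}{86}}{2 B}$ ($W{\left(B \right)} = \frac{B + \left(B \frac{1}{86} - \frac{104}{31}\right)}{2 B} = \left(B + \left(\frac{B}{86} - \frac{104}{31}\right)\right) \frac{1}{2 B} = \left(B + \left(- \frac{104}{31} + \frac{B}{86}\right)\right) \frac{1}{2 B} = \left(- \frac{104}{31} + \frac{87 B}{86}\right) \frac{1}{2 B} = \frac{- \frac{104}{31} + \frac{87 B}{86}}{2 B}$)
$\left(34481 + q\right) \left(\left(-7 + 69\right)^{2} + W{\left(202 \right)}\right) = \left(34481 + 23184\right) \left(\left(-7 + 69\right)^{2} + \frac{-8944 + 2697 \cdot 202}{5332 \cdot 202}\right) = 57665 \left(62^{2} + \frac{1}{5332} \cdot \frac{1}{202} \left(-8944 + 544794\right)\right) = 57665 \left(3844 + \frac{1}{5332} \cdot \frac{1}{202} \cdot 535850\right) = 57665 \left(3844 + \frac{267925}{538532}\right) = 57665 \cdot \frac{2070384933}{538532} = \frac{119388747161445}{538532}$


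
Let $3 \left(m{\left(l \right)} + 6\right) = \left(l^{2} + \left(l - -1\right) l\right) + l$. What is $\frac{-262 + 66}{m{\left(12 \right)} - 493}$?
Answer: $\frac{196}{395} \approx 0.4962$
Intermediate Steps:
$m{\left(l \right)} = -6 + \frac{l}{3} + \frac{l^{2}}{3} + \frac{l \left(1 + l\right)}{3}$ ($m{\left(l \right)} = -6 + \frac{\left(l^{2} + \left(l - -1\right) l\right) + l}{3} = -6 + \frac{\left(l^{2} + \left(l + 1\right) l\right) + l}{3} = -6 + \frac{\left(l^{2} + \left(1 + l\right) l\right) + l}{3} = -6 + \frac{\left(l^{2} + l \left(1 + l\right)\right) + l}{3} = -6 + \frac{l + l^{2} + l \left(1 + l\right)}{3} = -6 + \left(\frac{l}{3} + \frac{l^{2}}{3} + \frac{l \left(1 + l\right)}{3}\right) = -6 + \frac{l}{3} + \frac{l^{2}}{3} + \frac{l \left(1 + l\right)}{3}$)
$\frac{-262 + 66}{m{\left(12 \right)} - 493} = \frac{-262 + 66}{\left(-6 + \frac{2}{3} \cdot 12 + \frac{2 \cdot 12^{2}}{3}\right) - 493} = - \frac{196}{\left(-6 + 8 + \frac{2}{3} \cdot 144\right) - 493} = - \frac{196}{\left(-6 + 8 + 96\right) - 493} = - \frac{196}{98 - 493} = - \frac{196}{-395} = \left(-196\right) \left(- \frac{1}{395}\right) = \frac{196}{395}$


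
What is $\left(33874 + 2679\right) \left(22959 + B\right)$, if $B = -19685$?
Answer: $119674522$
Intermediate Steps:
$\left(33874 + 2679\right) \left(22959 + B\right) = \left(33874 + 2679\right) \left(22959 - 19685\right) = 36553 \cdot 3274 = 119674522$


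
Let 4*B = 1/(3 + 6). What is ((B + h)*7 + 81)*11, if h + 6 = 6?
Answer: 32153/36 ≈ 893.14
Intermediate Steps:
h = 0 (h = -6 + 6 = 0)
B = 1/36 (B = 1/(4*(3 + 6)) = (¼)/9 = (¼)*(⅑) = 1/36 ≈ 0.027778)
((B + h)*7 + 81)*11 = ((1/36 + 0)*7 + 81)*11 = ((1/36)*7 + 81)*11 = (7/36 + 81)*11 = (2923/36)*11 = 32153/36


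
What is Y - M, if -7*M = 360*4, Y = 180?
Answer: 2700/7 ≈ 385.71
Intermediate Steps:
M = -1440/7 (M = -360*4/7 = -⅐*1440 = -1440/7 ≈ -205.71)
Y - M = 180 - 1*(-1440/7) = 180 + 1440/7 = 2700/7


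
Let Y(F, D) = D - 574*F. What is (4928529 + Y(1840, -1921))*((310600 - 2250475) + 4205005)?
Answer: 8767067878240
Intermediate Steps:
Y(F, D) = D - 574*F
(4928529 + Y(1840, -1921))*((310600 - 2250475) + 4205005) = (4928529 + (-1921 - 574*1840))*((310600 - 2250475) + 4205005) = (4928529 + (-1921 - 1056160))*(-1939875 + 4205005) = (4928529 - 1058081)*2265130 = 3870448*2265130 = 8767067878240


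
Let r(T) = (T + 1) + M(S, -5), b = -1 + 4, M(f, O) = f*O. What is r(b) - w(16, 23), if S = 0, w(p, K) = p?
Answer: -12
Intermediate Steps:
M(f, O) = O*f
b = 3
r(T) = 1 + T (r(T) = (T + 1) - 5*0 = (1 + T) + 0 = 1 + T)
r(b) - w(16, 23) = (1 + 3) - 1*16 = 4 - 16 = -12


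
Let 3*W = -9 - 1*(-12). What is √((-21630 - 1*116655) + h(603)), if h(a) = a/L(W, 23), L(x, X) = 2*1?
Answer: 9*I*√6814/2 ≈ 371.46*I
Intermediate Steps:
W = 1 (W = (-9 - 1*(-12))/3 = (-9 + 12)/3 = (⅓)*3 = 1)
L(x, X) = 2
h(a) = a/2
√((-21630 - 1*116655) + h(603)) = √((-21630 - 1*116655) + (½)*603) = √((-21630 - 116655) + 603/2) = √(-138285 + 603/2) = √(-275967/2) = 9*I*√6814/2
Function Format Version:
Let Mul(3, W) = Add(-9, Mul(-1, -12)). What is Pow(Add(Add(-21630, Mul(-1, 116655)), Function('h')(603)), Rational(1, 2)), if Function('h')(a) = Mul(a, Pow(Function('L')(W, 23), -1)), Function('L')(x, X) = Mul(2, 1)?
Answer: Mul(Rational(9, 2), I, Pow(6814, Rational(1, 2))) ≈ Mul(371.46, I)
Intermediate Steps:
W = 1 (W = Mul(Rational(1, 3), Add(-9, Mul(-1, -12))) = Mul(Rational(1, 3), Add(-9, 12)) = Mul(Rational(1, 3), 3) = 1)
Function('L')(x, X) = 2
Function('h')(a) = Mul(Rational(1, 2), a) (Function('h')(a) = Mul(a, Pow(2, -1)) = Mul(a, Rational(1, 2)) = Mul(Rational(1, 2), a))
Pow(Add(Add(-21630, Mul(-1, 116655)), Function('h')(603)), Rational(1, 2)) = Pow(Add(Add(-21630, Mul(-1, 116655)), Mul(Rational(1, 2), 603)), Rational(1, 2)) = Pow(Add(Add(-21630, -116655), Rational(603, 2)), Rational(1, 2)) = Pow(Add(-138285, Rational(603, 2)), Rational(1, 2)) = Pow(Rational(-275967, 2), Rational(1, 2)) = Mul(Rational(9, 2), I, Pow(6814, Rational(1, 2)))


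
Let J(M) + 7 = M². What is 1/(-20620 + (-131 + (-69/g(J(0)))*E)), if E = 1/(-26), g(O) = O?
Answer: -182/3776751 ≈ -4.8190e-5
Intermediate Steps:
J(M) = -7 + M²
E = -1/26 ≈ -0.038462
1/(-20620 + (-131 + (-69/g(J(0)))*E)) = 1/(-20620 + (-131 - 69/(-7 + 0²)*(-1/26))) = 1/(-20620 + (-131 - 69/(-7 + 0)*(-1/26))) = 1/(-20620 + (-131 - 69/(-7)*(-1/26))) = 1/(-20620 + (-131 - 69*(-⅐)*(-1/26))) = 1/(-20620 + (-131 + (69/7)*(-1/26))) = 1/(-20620 + (-131 - 69/182)) = 1/(-20620 - 23911/182) = 1/(-3776751/182) = -182/3776751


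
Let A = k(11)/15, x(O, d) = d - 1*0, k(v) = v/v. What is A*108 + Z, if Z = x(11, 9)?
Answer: 81/5 ≈ 16.200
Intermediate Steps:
k(v) = 1
x(O, d) = d (x(O, d) = d + 0 = d)
A = 1/15 ≈ 0.066667
Z = 9
A*108 + Z = (1/15)*108 + 9 = 36/5 + 9 = 81/5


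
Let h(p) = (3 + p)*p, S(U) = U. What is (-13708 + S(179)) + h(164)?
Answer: 13859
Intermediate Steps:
h(p) = p*(3 + p)
(-13708 + S(179)) + h(164) = (-13708 + 179) + 164*(3 + 164) = -13529 + 164*167 = -13529 + 27388 = 13859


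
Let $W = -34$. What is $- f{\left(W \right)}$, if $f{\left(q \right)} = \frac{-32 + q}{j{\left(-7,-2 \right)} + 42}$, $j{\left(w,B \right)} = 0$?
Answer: $\frac{11}{7} \approx 1.5714$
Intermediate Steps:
$f{\left(q \right)} = - \frac{16}{21} + \frac{q}{42}$ ($f{\left(q \right)} = \frac{-32 + q}{0 + 42} = \frac{-32 + q}{42} = \left(-32 + q\right) \frac{1}{42} = - \frac{16}{21} + \frac{q}{42}$)
$- f{\left(W \right)} = - (- \frac{16}{21} + \frac{1}{42} \left(-34\right)) = - (- \frac{16}{21} - \frac{17}{21}) = \left(-1\right) \left(- \frac{11}{7}\right) = \frac{11}{7}$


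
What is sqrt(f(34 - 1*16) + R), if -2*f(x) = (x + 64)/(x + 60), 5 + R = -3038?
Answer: I*sqrt(18516810)/78 ≈ 55.168*I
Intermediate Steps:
R = -3043 (R = -5 - 3038 = -3043)
f(x) = -(64 + x)/(2*(60 + x)) (f(x) = -(x + 64)/(2*(x + 60)) = -(64 + x)/(2*(60 + x)))
sqrt(f(34 - 1*16) + R) = sqrt((-64 - (34 - 1*16))/(2*(60 + (34 - 1*16))) - 3043) = sqrt((-64 - (34 - 16))/(2*(60 + (34 - 16))) - 3043) = sqrt((-64 - 1*18)/(2*(60 + 18)) - 3043) = sqrt((1/2)*(-64 - 18)/78 - 3043) = sqrt((1/2)*(1/78)*(-82) - 3043) = sqrt(-41/78 - 3043) = sqrt(-237395/78) = I*sqrt(18516810)/78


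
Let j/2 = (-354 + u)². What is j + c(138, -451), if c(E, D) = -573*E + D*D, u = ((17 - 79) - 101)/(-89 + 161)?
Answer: 980229385/2592 ≈ 3.7818e+5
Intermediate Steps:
u = -163/72 (u = (-62 - 101)/72 = -163*1/72 = -163/72 ≈ -2.2639)
j = 657973801/2592 (j = 2*(-354 - 163/72)² = 2*(-25651/72)² = 2*(657973801/5184) = 657973801/2592 ≈ 2.5385e+5)
c(E, D) = D² - 573*E (c(E, D) = -573*E + D² = D² - 573*E)
j + c(138, -451) = 657973801/2592 + ((-451)² - 573*138) = 657973801/2592 + (203401 - 79074) = 657973801/2592 + 124327 = 980229385/2592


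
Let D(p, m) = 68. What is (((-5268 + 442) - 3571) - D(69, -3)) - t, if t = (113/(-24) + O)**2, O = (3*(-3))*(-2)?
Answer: -4977601/576 ≈ -8641.7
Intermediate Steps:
O = 18 (O = -9*(-2) = 18)
t = 101761/576 (t = (113/(-24) + 18)**2 = (113*(-1/24) + 18)**2 = (-113/24 + 18)**2 = (319/24)**2 = 101761/576 ≈ 176.67)
(((-5268 + 442) - 3571) - D(69, -3)) - t = (((-5268 + 442) - 3571) - 1*68) - 1*101761/576 = ((-4826 - 3571) - 68) - 101761/576 = (-8397 - 68) - 101761/576 = -8465 - 101761/576 = -4977601/576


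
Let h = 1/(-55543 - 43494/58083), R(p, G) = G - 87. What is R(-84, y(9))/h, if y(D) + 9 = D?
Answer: 93558279327/19361 ≈ 4.8323e+6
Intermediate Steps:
y(D) = -9 + D
R(p, G) = -87 + G
h = -19361/1075382521 (h = 1/(-55543 - 43494*1/58083) = 1/(-55543 - 14498/19361) = 1/(-1075382521/19361) = -19361/1075382521 ≈ -1.8004e-5)
R(-84, y(9))/h = (-87 + (-9 + 9))/(-19361/1075382521) = (-87 + 0)*(-1075382521/19361) = -87*(-1075382521/19361) = 93558279327/19361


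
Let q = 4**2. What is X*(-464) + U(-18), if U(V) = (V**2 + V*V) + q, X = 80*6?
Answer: -222056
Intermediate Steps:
X = 480
q = 16
U(V) = 16 + 2*V**2 (U(V) = (V**2 + V*V) + 16 = (V**2 + V**2) + 16 = 2*V**2 + 16 = 16 + 2*V**2)
X*(-464) + U(-18) = 480*(-464) + (16 + 2*(-18)**2) = -222720 + (16 + 2*324) = -222720 + (16 + 648) = -222720 + 664 = -222056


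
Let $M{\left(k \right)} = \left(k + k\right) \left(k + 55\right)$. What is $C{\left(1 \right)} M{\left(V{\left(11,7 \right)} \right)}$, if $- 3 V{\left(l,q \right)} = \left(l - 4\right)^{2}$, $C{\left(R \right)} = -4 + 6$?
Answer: $- \frac{22736}{9} \approx -2526.2$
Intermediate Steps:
$C{\left(R \right)} = 2$
$V{\left(l,q \right)} = - \frac{\left(-4 + l\right)^{2}}{3}$ ($V{\left(l,q \right)} = - \frac{\left(l - 4\right)^{2}}{3} = - \frac{\left(-4 + l\right)^{2}}{3}$)
$M{\left(k \right)} = 2 k \left(55 + k\right)$
$C{\left(1 \right)} M{\left(V{\left(11,7 \right)} \right)} = 2 \cdot 2 \left(- \frac{\left(-4 + 11\right)^{2}}{3}\right) \left(55 - \frac{\left(-4 + 11\right)^{2}}{3}\right) = 2 \cdot 2 \left(- \frac{7^{2}}{3}\right) \left(55 - \frac{7^{2}}{3}\right) = 2 \cdot 2 \left(\left(- \frac{1}{3}\right) 49\right) \left(55 - \frac{49}{3}\right) = 2 \cdot 2 \left(- \frac{49}{3}\right) \left(55 - \frac{49}{3}\right) = 2 \cdot 2 \left(- \frac{49}{3}\right) \frac{116}{3} = 2 \left(- \frac{11368}{9}\right) = - \frac{22736}{9}$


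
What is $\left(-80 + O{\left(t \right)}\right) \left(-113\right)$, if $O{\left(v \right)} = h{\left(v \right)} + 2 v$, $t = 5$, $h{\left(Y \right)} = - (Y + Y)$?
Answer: $9040$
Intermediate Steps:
$h{\left(Y \right)} = - 2 Y$
$O{\left(v \right)} = 0$ ($O{\left(v \right)} = - 2 v + 2 v = 0$)
$\left(-80 + O{\left(t \right)}\right) \left(-113\right) = \left(-80 + 0\right) \left(-113\right) = \left(-80\right) \left(-113\right) = 9040$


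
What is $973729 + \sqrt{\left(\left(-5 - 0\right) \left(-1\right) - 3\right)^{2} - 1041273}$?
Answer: $973729 + i \sqrt{1041269} \approx 9.7373 \cdot 10^{5} + 1020.4 i$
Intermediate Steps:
$973729 + \sqrt{\left(\left(-5 - 0\right) \left(-1\right) - 3\right)^{2} - 1041273} = 973729 + \sqrt{\left(\left(-5 + 0\right) \left(-1\right) - 3\right)^{2} - 1041273} = 973729 + \sqrt{\left(\left(-5\right) \left(-1\right) - 3\right)^{2} - 1041273} = 973729 + \sqrt{\left(5 - 3\right)^{2} - 1041273} = 973729 + \sqrt{2^{2} - 1041273} = 973729 + \sqrt{4 - 1041273} = 973729 + \sqrt{-1041269} = 973729 + i \sqrt{1041269}$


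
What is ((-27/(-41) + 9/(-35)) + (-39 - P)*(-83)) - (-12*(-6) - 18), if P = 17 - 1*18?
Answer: 4449076/1435 ≈ 3100.4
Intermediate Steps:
P = -1 (P = 17 - 18 = -1)
((-27/(-41) + 9/(-35)) + (-39 - P)*(-83)) - (-12*(-6) - 18) = ((-27/(-41) + 9/(-35)) + (-39 - 1*(-1))*(-83)) - (-12*(-6) - 18) = ((-27*(-1/41) + 9*(-1/35)) + (-39 + 1)*(-83)) - (72 - 18) = ((27/41 - 9/35) - 38*(-83)) - 1*54 = (576/1435 + 3154) - 54 = 4526566/1435 - 54 = 4449076/1435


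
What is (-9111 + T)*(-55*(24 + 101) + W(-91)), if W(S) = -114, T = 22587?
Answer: -94183764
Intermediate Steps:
(-9111 + T)*(-55*(24 + 101) + W(-91)) = (-9111 + 22587)*(-55*(24 + 101) - 114) = 13476*(-55*125 - 114) = 13476*(-6875 - 114) = 13476*(-6989) = -94183764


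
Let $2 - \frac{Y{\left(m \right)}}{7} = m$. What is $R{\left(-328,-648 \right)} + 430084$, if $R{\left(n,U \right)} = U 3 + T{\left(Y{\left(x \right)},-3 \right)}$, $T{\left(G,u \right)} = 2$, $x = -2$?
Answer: $428142$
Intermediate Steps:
$Y{\left(m \right)} = 14 - 7 m$
$R{\left(n,U \right)} = 2 + 3 U$ ($R{\left(n,U \right)} = U 3 + 2 = 3 U + 2 = 2 + 3 U$)
$R{\left(-328,-648 \right)} + 430084 = \left(2 + 3 \left(-648\right)\right) + 430084 = \left(2 - 1944\right) + 430084 = -1942 + 430084 = 428142$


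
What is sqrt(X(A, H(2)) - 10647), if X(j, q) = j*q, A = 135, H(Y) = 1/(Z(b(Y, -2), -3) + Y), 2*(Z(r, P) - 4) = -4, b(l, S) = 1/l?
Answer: 3*I*sqrt(4717)/2 ≈ 103.02*I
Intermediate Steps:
Z(r, P) = 2 (Z(r, P) = 4 + (1/2)*(-4) = 4 - 2 = 2)
H(Y) = 1/(2 + Y)
sqrt(X(A, H(2)) - 10647) = sqrt(135/(2 + 2) - 10647) = sqrt(135/4 - 10647) = sqrt(-42453/4) = 3*I*sqrt(4717)/2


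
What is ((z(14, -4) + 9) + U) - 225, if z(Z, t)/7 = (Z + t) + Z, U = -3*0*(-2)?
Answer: -48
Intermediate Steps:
U = 0 (U = 0*(-2) = 0)
z(Z, t) = 7*t + 14*Z (z(Z, t) = 7*((Z + t) + Z) = 7*(t + 2*Z) = 7*t + 14*Z)
((z(14, -4) + 9) + U) - 225 = (((7*(-4) + 14*14) + 9) + 0) - 225 = (((-28 + 196) + 9) + 0) - 225 = ((168 + 9) + 0) - 225 = (177 + 0) - 225 = 177 - 225 = -48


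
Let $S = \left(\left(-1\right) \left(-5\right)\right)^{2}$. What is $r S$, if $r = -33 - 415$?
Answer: $-11200$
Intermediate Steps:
$S = 25$ ($S = 5^{2} = 25$)
$r = -448$
$r S = \left(-448\right) 25 = -11200$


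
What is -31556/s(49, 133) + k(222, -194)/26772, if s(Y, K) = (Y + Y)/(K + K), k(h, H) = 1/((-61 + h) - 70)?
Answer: -208669856303/2436252 ≈ -85652.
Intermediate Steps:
k(h, H) = 1/(-131 + h)
s(Y, K) = Y/K (s(Y, K) = (2*Y)/((2*K)) = (2*Y)*(1/(2*K)) = Y/K)
-31556/s(49, 133) + k(222, -194)/26772 = -31556/(49/133) + 1/((-131 + 222)*26772) = -31556/(49*(1/133)) + (1/26772)/91 = -31556/7/19 + (1/91)*(1/26772) = -31556*19/7 + 1/2436252 = -85652 + 1/2436252 = -208669856303/2436252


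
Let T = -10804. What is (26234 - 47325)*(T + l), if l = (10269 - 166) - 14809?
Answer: 327121410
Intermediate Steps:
l = -4706 (l = 10103 - 14809 = -4706)
(26234 - 47325)*(T + l) = (26234 - 47325)*(-10804 - 4706) = -21091*(-15510) = 327121410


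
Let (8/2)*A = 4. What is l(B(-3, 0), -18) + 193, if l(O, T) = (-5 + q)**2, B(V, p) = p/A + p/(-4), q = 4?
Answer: 194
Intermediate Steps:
A = 1 (A = (1/4)*4 = 1)
B(V, p) = 3*p/4 (B(V, p) = p/1 + p/(-4) = p*1 + p*(-1/4) = p - p/4 = 3*p/4)
l(O, T) = 1 (l(O, T) = (-5 + 4)**2 = (-1)**2 = 1)
l(B(-3, 0), -18) + 193 = 1 + 193 = 194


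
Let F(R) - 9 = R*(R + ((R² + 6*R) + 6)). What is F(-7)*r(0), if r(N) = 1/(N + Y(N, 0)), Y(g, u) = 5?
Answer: -33/5 ≈ -6.6000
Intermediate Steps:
r(N) = 1/(5 + N) (r(N) = 1/(N + 5) = 1/(5 + N))
F(R) = 9 + R*(6 + R² + 7*R) (F(R) = 9 + R*(R + ((R² + 6*R) + 6)) = 9 + R*(R + (6 + R² + 6*R)) = 9 + R*(6 + R² + 7*R))
F(-7)*r(0) = (9 + (-7)³ + 6*(-7) + 7*(-7)²)/(5 + 0) = (9 - 343 - 42 + 7*49)/5 = (9 - 343 - 42 + 343)*(⅕) = -33*⅕ = -33/5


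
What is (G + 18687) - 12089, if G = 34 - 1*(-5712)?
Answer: 12344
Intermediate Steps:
G = 5746 (G = 34 + 5712 = 5746)
(G + 18687) - 12089 = (5746 + 18687) - 12089 = 24433 - 12089 = 12344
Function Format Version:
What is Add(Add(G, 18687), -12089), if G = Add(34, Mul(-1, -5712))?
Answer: 12344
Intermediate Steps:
G = 5746 (G = Add(34, 5712) = 5746)
Add(Add(G, 18687), -12089) = Add(Add(5746, 18687), -12089) = Add(24433, -12089) = 12344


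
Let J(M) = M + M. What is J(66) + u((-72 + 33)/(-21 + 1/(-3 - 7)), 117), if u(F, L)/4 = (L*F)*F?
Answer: 77059572/44521 ≈ 1730.9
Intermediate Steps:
J(M) = 2*M
u(F, L) = 4*L*F² (u(F, L) = 4*((L*F)*F) = 4*((F*L)*F) = 4*(L*F²) = 4*L*F²)
J(66) + u((-72 + 33)/(-21 + 1/(-3 - 7)), 117) = 2*66 + 4*117*((-72 + 33)/(-21 + 1/(-3 - 7)))² = 132 + 4*117*(-39/(-21 + 1/(-10)))² = 132 + 4*117*(-39/(-21 - ⅒))² = 132 + 4*117*(-39/(-211/10))² = 132 + 4*117*(-39*(-10/211))² = 132 + 4*117*(390/211)² = 132 + 4*117*(152100/44521) = 132 + 71182800/44521 = 77059572/44521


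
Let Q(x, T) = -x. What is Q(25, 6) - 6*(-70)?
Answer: 395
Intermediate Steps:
Q(25, 6) - 6*(-70) = -1*25 - 6*(-70) = -25 + 420 = 395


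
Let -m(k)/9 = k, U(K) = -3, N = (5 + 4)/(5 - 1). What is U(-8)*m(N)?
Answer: 243/4 ≈ 60.750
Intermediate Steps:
N = 9/4 ≈ 2.2500
m(k) = -9*k
U(-8)*m(N) = -(-27)*9/4 = -3*(-81/4) = 243/4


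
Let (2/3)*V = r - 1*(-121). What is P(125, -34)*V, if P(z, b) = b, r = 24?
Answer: -7395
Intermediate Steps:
V = 435/2 (V = 3*(24 - 1*(-121))/2 = 3*(24 + 121)/2 = (3/2)*145 = 435/2 ≈ 217.50)
P(125, -34)*V = -34*435/2 = -7395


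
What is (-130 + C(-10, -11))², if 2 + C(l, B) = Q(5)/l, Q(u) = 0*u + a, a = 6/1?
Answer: 439569/25 ≈ 17583.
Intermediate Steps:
a = 6 (a = 6*1 = 6)
Q(u) = 6 (Q(u) = 0*u + 6 = 0 + 6 = 6)
C(l, B) = -2 + 6/l
(-130 + C(-10, -11))² = (-130 + (-2 + 6/(-10)))² = (-130 + (-2 + 6*(-⅒)))² = (-130 + (-2 - ⅗))² = (-130 - 13/5)² = (-663/5)² = 439569/25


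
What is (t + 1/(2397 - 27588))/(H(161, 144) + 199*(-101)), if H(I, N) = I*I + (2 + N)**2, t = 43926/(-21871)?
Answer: -1106561737/14951745172818 ≈ -7.4009e-5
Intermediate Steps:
t = -43926/21871 (t = 43926*(-1/21871) = -43926/21871 ≈ -2.0084)
H(I, N) = I**2 + (2 + N)**2
(t + 1/(2397 - 27588))/(H(161, 144) + 199*(-101)) = (-43926/21871 + 1/(2397 - 27588))/((161**2 + (2 + 144)**2) + 199*(-101)) = (-43926/21871 + 1/(-25191))/((25921 + 146**2) - 20099) = (-43926/21871 - 1/25191)/((25921 + 21316) - 20099) = -1106561737/(550952361*(47237 - 20099)) = -1106561737/550952361/27138 = -1106561737/550952361*1/27138 = -1106561737/14951745172818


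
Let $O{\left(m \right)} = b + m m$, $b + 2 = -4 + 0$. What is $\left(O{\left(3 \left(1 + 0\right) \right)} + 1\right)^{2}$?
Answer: $16$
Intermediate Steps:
$b = -6$ ($b = -2 + \left(-4 + 0\right) = -2 - 4 = -6$)
$O{\left(m \right)} = -6 + m^{2}$ ($O{\left(m \right)} = -6 + m m = -6 + m^{2}$)
$\left(O{\left(3 \left(1 + 0\right) \right)} + 1\right)^{2} = \left(\left(-6 + \left(3 \left(1 + 0\right)\right)^{2}\right) + 1\right)^{2} = \left(\left(-6 + \left(3 \cdot 1\right)^{2}\right) + 1\right)^{2} = \left(\left(-6 + 3^{2}\right) + 1\right)^{2} = \left(\left(-6 + 9\right) + 1\right)^{2} = \left(3 + 1\right)^{2} = 4^{2} = 16$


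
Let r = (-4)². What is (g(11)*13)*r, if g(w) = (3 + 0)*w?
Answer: 6864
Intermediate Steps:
g(w) = 3*w
r = 16
(g(11)*13)*r = ((3*11)*13)*16 = (33*13)*16 = 429*16 = 6864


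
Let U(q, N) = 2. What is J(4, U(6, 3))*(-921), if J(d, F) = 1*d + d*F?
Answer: -11052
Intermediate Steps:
J(d, F) = d + F*d
J(4, U(6, 3))*(-921) = (4*(1 + 2))*(-921) = (4*3)*(-921) = 12*(-921) = -11052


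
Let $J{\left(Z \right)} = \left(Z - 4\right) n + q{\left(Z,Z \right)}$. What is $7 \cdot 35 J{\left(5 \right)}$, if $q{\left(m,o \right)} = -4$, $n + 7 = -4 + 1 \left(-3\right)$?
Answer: $-4410$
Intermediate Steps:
$n = -14$ ($n = -7 + \left(-4 + 1 \left(-3\right)\right) = -7 - 7 = -14$)
$J{\left(Z \right)} = 52 - 14 Z$ ($J{\left(Z \right)} = \left(Z - 4\right) \left(-14\right) - 4 = \left(-4 + Z\right) \left(-14\right) - 4 = \left(56 - 14 Z\right) - 4 = 52 - 14 Z$)
$7 \cdot 35 J{\left(5 \right)} = 7 \cdot 35 \left(52 - 70\right) = 245 \left(52 - 70\right) = 245 \left(-18\right) = -4410$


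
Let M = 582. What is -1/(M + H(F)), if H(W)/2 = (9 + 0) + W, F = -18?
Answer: -1/564 ≈ -0.0017731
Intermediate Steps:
H(W) = 18 + 2*W (H(W) = 2*((9 + 0) + W) = 2*(9 + W) = 18 + 2*W)
-1/(M + H(F)) = -1/(582 + (18 + 2*(-18))) = -1/(582 + (18 - 36)) = -1/(582 - 18) = -1/564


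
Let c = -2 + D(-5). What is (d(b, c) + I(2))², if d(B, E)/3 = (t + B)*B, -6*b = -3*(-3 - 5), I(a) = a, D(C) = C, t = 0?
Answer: 2500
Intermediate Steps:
b = -4 (b = -(-1)*(-3 - 5)/2 = -(-1)*(-8)/2 = -⅙*24 = -4)
c = -7 (c = -2 - 5 = -7)
d(B, E) = 3*B² (d(B, E) = 3*((0 + B)*B) = 3*(B*B) = 3*B²)
(d(b, c) + I(2))² = (3*(-4)² + 2)² = (3*16 + 2)² = (48 + 2)² = 50² = 2500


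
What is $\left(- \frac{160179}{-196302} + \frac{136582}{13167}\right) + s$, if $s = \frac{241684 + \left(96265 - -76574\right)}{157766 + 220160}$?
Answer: $\frac{1000099243431697}{81402376635657} \approx 12.286$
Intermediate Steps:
$s = \frac{414523}{377926}$ ($s = \frac{241684 + \left(96265 + 76574\right)}{377926} = \left(241684 + 172839\right) \frac{1}{377926} = 414523 \cdot \frac{1}{377926} = \frac{414523}{377926} \approx 1.0968$)
$\left(- \frac{160179}{-196302} + \frac{136582}{13167}\right) + s = \left(- \frac{160179}{-196302} + \frac{136582}{13167}\right) + \frac{414523}{377926} = \left(\left(-160179\right) \left(- \frac{1}{196302}\right) + 136582 \cdot \frac{1}{13167}\right) + \frac{414523}{377926} = \left(\frac{53393}{65434} + \frac{136582}{13167}\right) + \frac{414523}{377926} = \frac{9640132219}{861569478} + \frac{414523}{377926} = \frac{1000099243431697}{81402376635657}$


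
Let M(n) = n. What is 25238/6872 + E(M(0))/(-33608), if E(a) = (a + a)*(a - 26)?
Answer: 12619/3436 ≈ 3.6726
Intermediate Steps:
E(a) = 2*a*(-26 + a) (E(a) = (2*a)*(-26 + a) = 2*a*(-26 + a))
25238/6872 + E(M(0))/(-33608) = 25238/6872 + (2*0*(-26 + 0))/(-33608) = 25238*(1/6872) + (2*0*(-26))*(-1/33608) = 12619/3436 + 0*(-1/33608) = 12619/3436 + 0 = 12619/3436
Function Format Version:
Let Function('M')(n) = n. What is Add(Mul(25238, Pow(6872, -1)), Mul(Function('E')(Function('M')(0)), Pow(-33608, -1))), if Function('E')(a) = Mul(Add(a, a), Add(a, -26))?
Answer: Rational(12619, 3436) ≈ 3.6726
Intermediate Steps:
Function('E')(a) = Mul(2, a, Add(-26, a)) (Function('E')(a) = Mul(Mul(2, a), Add(-26, a)) = Mul(2, a, Add(-26, a)))
Add(Mul(25238, Pow(6872, -1)), Mul(Function('E')(Function('M')(0)), Pow(-33608, -1))) = Add(Mul(25238, Pow(6872, -1)), Mul(Mul(2, 0, Add(-26, 0)), Pow(-33608, -1))) = Add(Mul(25238, Rational(1, 6872)), Mul(Mul(2, 0, -26), Rational(-1, 33608))) = Add(Rational(12619, 3436), Mul(0, Rational(-1, 33608))) = Add(Rational(12619, 3436), 0) = Rational(12619, 3436)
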